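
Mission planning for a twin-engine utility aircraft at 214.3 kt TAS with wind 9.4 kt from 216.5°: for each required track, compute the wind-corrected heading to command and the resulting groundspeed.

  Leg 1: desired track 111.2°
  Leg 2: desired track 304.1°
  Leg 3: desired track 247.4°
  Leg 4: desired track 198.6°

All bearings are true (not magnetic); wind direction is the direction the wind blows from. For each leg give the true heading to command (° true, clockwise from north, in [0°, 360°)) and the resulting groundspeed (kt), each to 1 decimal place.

Leg 1: desired track 111.2°; wind correction +2.4° → command heading 113.6°, groundspeed 216.6 kt
Leg 2: desired track 304.1°; wind correction -2.5° → command heading 301.6°, groundspeed 213.7 kt
Leg 3: desired track 247.4°; wind correction -1.3° → command heading 246.1°, groundspeed 206.2 kt
Leg 4: desired track 198.6°; wind correction +0.8° → command heading 199.4°, groundspeed 205.3 kt

Leg 1: heading=113.6°, groundspeed=216.6 kt
Leg 2: heading=301.6°, groundspeed=213.7 kt
Leg 3: heading=246.1°, groundspeed=206.2 kt
Leg 4: heading=199.4°, groundspeed=205.3 kt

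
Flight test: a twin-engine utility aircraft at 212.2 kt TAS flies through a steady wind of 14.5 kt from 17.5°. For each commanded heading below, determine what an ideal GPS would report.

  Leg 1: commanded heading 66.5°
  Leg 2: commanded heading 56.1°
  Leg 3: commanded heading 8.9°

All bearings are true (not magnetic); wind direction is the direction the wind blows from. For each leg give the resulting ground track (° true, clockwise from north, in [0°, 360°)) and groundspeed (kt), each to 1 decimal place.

Leg 1: track=69.6°, groundspeed=203.0 kt
Leg 2: track=58.7°, groundspeed=201.1 kt
Leg 3: track=8.3°, groundspeed=197.9 kt

Leg 1: heading 66.5°; drift +3.1° → track 69.6°, groundspeed 203.0 kt
Leg 2: heading 56.1°; drift +2.6° → track 58.7°, groundspeed 201.1 kt
Leg 3: heading 8.9°; drift -0.6° → track 8.3°, groundspeed 197.9 kt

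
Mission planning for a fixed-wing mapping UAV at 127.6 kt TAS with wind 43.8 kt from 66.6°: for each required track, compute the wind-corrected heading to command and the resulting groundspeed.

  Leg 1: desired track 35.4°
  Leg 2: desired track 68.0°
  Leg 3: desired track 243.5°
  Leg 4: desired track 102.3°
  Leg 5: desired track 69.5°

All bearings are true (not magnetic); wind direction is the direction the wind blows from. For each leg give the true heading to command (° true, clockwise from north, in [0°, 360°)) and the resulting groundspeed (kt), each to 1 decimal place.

Leg 1: desired track 35.4°; wind correction +10.2° → command heading 45.6°, groundspeed 88.1 kt
Leg 2: desired track 68.0°; wind correction -0.5° → command heading 67.5°, groundspeed 83.8 kt
Leg 3: desired track 243.5°; wind correction -1.1° → command heading 242.4°, groundspeed 171.3 kt
Leg 4: desired track 102.3°; wind correction -11.6° → command heading 90.7°, groundspeed 89.4 kt
Leg 5: desired track 69.5°; wind correction -1.0° → command heading 68.5°, groundspeed 83.8 kt

Leg 1: heading=45.6°, groundspeed=88.1 kt
Leg 2: heading=67.5°, groundspeed=83.8 kt
Leg 3: heading=242.4°, groundspeed=171.3 kt
Leg 4: heading=90.7°, groundspeed=89.4 kt
Leg 5: heading=68.5°, groundspeed=83.8 kt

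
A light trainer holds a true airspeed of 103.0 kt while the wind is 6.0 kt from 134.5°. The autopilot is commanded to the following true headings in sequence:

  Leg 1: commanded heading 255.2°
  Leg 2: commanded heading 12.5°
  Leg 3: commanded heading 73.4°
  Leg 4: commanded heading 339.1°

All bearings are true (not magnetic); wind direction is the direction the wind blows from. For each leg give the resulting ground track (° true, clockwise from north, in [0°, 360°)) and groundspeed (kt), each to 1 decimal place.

Leg 1: track=258.0°, groundspeed=106.2 kt
Leg 2: track=9.8°, groundspeed=106.3 kt
Leg 3: track=70.4°, groundspeed=100.2 kt
Leg 4: track=337.8°, groundspeed=108.5 kt

Leg 1: heading 255.2°; drift +2.8° → track 258.0°, groundspeed 106.2 kt
Leg 2: heading 12.5°; drift -2.7° → track 9.8°, groundspeed 106.3 kt
Leg 3: heading 73.4°; drift -3.0° → track 70.4°, groundspeed 100.2 kt
Leg 4: heading 339.1°; drift -1.3° → track 337.8°, groundspeed 108.5 kt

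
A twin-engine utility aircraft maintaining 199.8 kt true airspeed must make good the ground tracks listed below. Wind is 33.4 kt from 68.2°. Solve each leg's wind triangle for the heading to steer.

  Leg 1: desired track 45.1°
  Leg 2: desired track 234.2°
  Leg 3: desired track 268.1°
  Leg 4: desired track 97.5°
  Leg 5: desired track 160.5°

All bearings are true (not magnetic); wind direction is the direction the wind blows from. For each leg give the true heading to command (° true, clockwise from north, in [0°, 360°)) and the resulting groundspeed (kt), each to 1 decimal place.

Leg 1: desired track 45.1°; wind correction +3.8° → command heading 48.9°, groundspeed 168.6 kt
Leg 2: desired track 234.2°; wind correction -2.3° → command heading 231.9°, groundspeed 232.0 kt
Leg 3: desired track 268.1°; wind correction +3.3° → command heading 271.4°, groundspeed 230.9 kt
Leg 4: desired track 97.5°; wind correction -4.7° → command heading 92.8°, groundspeed 170.0 kt
Leg 5: desired track 160.5°; wind correction -9.6° → command heading 150.9°, groundspeed 198.3 kt

Leg 1: heading=48.9°, groundspeed=168.6 kt
Leg 2: heading=231.9°, groundspeed=232.0 kt
Leg 3: heading=271.4°, groundspeed=230.9 kt
Leg 4: heading=92.8°, groundspeed=170.0 kt
Leg 5: heading=150.9°, groundspeed=198.3 kt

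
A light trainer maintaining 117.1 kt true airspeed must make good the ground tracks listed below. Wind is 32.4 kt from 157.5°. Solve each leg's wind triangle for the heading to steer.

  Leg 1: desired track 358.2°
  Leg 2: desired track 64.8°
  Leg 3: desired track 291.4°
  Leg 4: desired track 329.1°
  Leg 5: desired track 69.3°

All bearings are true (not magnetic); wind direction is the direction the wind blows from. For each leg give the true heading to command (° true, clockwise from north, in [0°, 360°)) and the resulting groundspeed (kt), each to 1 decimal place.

Leg 1: desired track 358.2°; wind correction +5.6° → command heading 3.8°, groundspeed 146.8 kt
Leg 2: desired track 64.8°; wind correction +16.0° → command heading 80.8°, groundspeed 114.1 kt
Leg 3: desired track 291.4°; wind correction -11.5° → command heading 279.9°, groundspeed 137.2 kt
Leg 4: desired track 329.1°; wind correction -2.3° → command heading 326.8°, groundspeed 149.1 kt
Leg 5: desired track 69.3°; wind correction +16.1° → command heading 85.4°, groundspeed 111.5 kt

Leg 1: heading=3.8°, groundspeed=146.8 kt
Leg 2: heading=80.8°, groundspeed=114.1 kt
Leg 3: heading=279.9°, groundspeed=137.2 kt
Leg 4: heading=326.8°, groundspeed=149.1 kt
Leg 5: heading=85.4°, groundspeed=111.5 kt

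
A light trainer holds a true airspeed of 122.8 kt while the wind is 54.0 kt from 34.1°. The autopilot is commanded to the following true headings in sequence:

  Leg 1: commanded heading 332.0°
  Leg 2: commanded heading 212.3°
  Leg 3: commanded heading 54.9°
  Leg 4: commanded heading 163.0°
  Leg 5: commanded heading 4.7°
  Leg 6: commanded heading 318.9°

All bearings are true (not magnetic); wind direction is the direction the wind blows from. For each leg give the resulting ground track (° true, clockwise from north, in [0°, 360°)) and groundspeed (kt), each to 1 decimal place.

Leg 1: heading 332.0°; drift -26.1° → track 305.9°, groundspeed 108.6 kt
Leg 2: heading 212.3°; drift +0.5° → track 212.8°, groundspeed 176.8 kt
Leg 3: heading 54.9°; drift +14.9° → track 69.8°, groundspeed 74.8 kt
Leg 4: heading 163.0°; drift +15.0° → track 178.0°, groundspeed 162.2 kt
Leg 5: heading 4.7°; drift -19.3° → track 345.4°, groundspeed 80.3 kt
Leg 6: heading 318.9°; drift -25.6° → track 293.3°, groundspeed 120.9 kt

Leg 1: track=305.9°, groundspeed=108.6 kt
Leg 2: track=212.8°, groundspeed=176.8 kt
Leg 3: track=69.8°, groundspeed=74.8 kt
Leg 4: track=178.0°, groundspeed=162.2 kt
Leg 5: track=345.4°, groundspeed=80.3 kt
Leg 6: track=293.3°, groundspeed=120.9 kt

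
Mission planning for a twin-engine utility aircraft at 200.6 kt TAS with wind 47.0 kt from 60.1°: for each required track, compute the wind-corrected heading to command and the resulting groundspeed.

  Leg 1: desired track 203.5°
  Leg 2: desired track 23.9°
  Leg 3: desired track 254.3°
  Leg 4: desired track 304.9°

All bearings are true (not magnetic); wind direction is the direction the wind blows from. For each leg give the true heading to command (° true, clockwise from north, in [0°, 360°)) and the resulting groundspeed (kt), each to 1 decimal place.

Leg 1: desired track 203.5°; wind correction -8.0° → command heading 195.5°, groundspeed 236.4 kt
Leg 2: desired track 23.9°; wind correction +8.0° → command heading 31.9°, groundspeed 160.7 kt
Leg 3: desired track 254.3°; wind correction +3.3° → command heading 257.6°, groundspeed 245.8 kt
Leg 4: desired track 304.9°; wind correction +12.2° → command heading 317.1°, groundspeed 216.1 kt

Leg 1: heading=195.5°, groundspeed=236.4 kt
Leg 2: heading=31.9°, groundspeed=160.7 kt
Leg 3: heading=257.6°, groundspeed=245.8 kt
Leg 4: heading=317.1°, groundspeed=216.1 kt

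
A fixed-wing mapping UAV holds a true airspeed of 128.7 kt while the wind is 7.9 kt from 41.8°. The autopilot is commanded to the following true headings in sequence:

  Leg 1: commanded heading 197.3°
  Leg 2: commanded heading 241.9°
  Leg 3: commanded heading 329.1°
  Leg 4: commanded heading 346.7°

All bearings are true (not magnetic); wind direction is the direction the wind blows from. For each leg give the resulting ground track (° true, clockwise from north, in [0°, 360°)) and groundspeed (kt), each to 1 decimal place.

Leg 1: track=198.7°, groundspeed=135.9 kt
Leg 2: track=240.8°, groundspeed=136.1 kt
Leg 3: track=325.7°, groundspeed=126.6 kt
Leg 4: track=343.7°, groundspeed=124.3 kt

Leg 1: heading 197.3°; drift +1.4° → track 198.7°, groundspeed 135.9 kt
Leg 2: heading 241.9°; drift -1.1° → track 240.8°, groundspeed 136.1 kt
Leg 3: heading 329.1°; drift -3.4° → track 325.7°, groundspeed 126.6 kt
Leg 4: heading 346.7°; drift -3.0° → track 343.7°, groundspeed 124.3 kt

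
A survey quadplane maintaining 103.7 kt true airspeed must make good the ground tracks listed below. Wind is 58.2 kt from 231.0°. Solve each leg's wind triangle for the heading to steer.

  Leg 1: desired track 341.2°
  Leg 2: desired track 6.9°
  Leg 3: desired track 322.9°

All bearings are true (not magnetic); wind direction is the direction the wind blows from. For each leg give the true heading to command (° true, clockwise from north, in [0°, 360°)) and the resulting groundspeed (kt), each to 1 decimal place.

Leg 1: heading=309.4°, groundspeed=108.2 kt
Leg 2: heading=343.9°, groundspeed=137.3 kt
Leg 3: heading=288.8°, groundspeed=87.8 kt

Leg 1: desired track 341.2°; wind correction -31.8° → command heading 309.4°, groundspeed 108.2 kt
Leg 2: desired track 6.9°; wind correction -23.0° → command heading 343.9°, groundspeed 137.3 kt
Leg 3: desired track 322.9°; wind correction -34.1° → command heading 288.8°, groundspeed 87.8 kt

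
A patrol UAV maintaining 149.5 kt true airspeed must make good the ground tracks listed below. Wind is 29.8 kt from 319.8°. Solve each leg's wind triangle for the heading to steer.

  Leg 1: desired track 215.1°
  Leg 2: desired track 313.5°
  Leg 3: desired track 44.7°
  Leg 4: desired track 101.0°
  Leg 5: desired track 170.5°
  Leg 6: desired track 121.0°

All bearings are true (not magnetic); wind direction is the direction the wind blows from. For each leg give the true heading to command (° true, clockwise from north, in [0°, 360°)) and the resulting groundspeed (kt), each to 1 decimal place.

Leg 1: heading=226.2°, groundspeed=154.3 kt
Leg 2: heading=314.8°, groundspeed=119.8 kt
Leg 3: heading=33.2°, groundspeed=143.9 kt
Leg 4: heading=93.8°, groundspeed=171.6 kt
Leg 5: heading=176.3°, groundspeed=174.3 kt
Leg 6: heading=117.3°, groundspeed=177.4 kt

Leg 1: desired track 215.1°; wind correction +11.1° → command heading 226.2°, groundspeed 154.3 kt
Leg 2: desired track 313.5°; wind correction +1.3° → command heading 314.8°, groundspeed 119.8 kt
Leg 3: desired track 44.7°; wind correction -11.5° → command heading 33.2°, groundspeed 143.9 kt
Leg 4: desired track 101.0°; wind correction -7.2° → command heading 93.8°, groundspeed 171.6 kt
Leg 5: desired track 170.5°; wind correction +5.8° → command heading 176.3°, groundspeed 174.3 kt
Leg 6: desired track 121.0°; wind correction -3.7° → command heading 117.3°, groundspeed 177.4 kt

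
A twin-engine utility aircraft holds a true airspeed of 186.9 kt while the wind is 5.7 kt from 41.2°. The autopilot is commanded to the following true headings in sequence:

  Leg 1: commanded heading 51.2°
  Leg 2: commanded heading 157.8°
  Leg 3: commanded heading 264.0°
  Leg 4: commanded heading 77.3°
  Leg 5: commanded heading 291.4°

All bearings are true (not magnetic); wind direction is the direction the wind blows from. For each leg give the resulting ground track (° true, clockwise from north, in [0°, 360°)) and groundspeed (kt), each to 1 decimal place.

Leg 1: track=51.5°, groundspeed=181.3 kt
Leg 2: track=159.3°, groundspeed=189.5 kt
Leg 3: track=262.8°, groundspeed=191.1 kt
Leg 4: track=78.4°, groundspeed=182.3 kt
Leg 5: track=289.8°, groundspeed=188.9 kt

Leg 1: heading 51.2°; drift +0.3° → track 51.5°, groundspeed 181.3 kt
Leg 2: heading 157.8°; drift +1.5° → track 159.3°, groundspeed 189.5 kt
Leg 3: heading 264.0°; drift -1.2° → track 262.8°, groundspeed 191.1 kt
Leg 4: heading 77.3°; drift +1.1° → track 78.4°, groundspeed 182.3 kt
Leg 5: heading 291.4°; drift -1.6° → track 289.8°, groundspeed 188.9 kt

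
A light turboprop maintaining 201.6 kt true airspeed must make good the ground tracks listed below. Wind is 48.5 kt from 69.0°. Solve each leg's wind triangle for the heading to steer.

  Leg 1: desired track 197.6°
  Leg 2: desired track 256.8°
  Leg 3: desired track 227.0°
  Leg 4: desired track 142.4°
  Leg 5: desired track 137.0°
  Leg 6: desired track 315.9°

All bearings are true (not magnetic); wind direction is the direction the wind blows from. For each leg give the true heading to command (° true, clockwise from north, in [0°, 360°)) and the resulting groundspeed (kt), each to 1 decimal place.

Leg 1: desired track 197.6°; wind correction -10.8° → command heading 186.8°, groundspeed 228.3 kt
Leg 2: desired track 256.8°; wind correction +1.9° → command heading 258.7°, groundspeed 249.5 kt
Leg 3: desired track 227.0°; wind correction -5.2° → command heading 221.8°, groundspeed 245.7 kt
Leg 4: desired track 142.4°; wind correction -13.3° → command heading 129.1°, groundspeed 182.3 kt
Leg 5: desired track 137.0°; wind correction -12.9° → command heading 124.1°, groundspeed 178.4 kt
Leg 6: desired track 315.9°; wind correction +12.8° → command heading 328.7°, groundspeed 215.6 kt

Leg 1: heading=186.8°, groundspeed=228.3 kt
Leg 2: heading=258.7°, groundspeed=249.5 kt
Leg 3: heading=221.8°, groundspeed=245.7 kt
Leg 4: heading=129.1°, groundspeed=182.3 kt
Leg 5: heading=124.1°, groundspeed=178.4 kt
Leg 6: heading=328.7°, groundspeed=215.6 kt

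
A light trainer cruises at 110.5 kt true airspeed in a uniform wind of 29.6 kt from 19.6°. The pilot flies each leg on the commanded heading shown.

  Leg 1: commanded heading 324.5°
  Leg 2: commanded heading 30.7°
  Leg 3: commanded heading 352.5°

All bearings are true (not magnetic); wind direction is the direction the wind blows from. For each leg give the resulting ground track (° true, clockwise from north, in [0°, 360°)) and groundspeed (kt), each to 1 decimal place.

Leg 1: heading 324.5°; drift -14.5° → track 310.0°, groundspeed 96.7 kt
Leg 2: heading 30.7°; drift +4.0° → track 34.7°, groundspeed 81.7 kt
Leg 3: heading 352.5°; drift -9.1° → track 343.4°, groundspeed 85.2 kt

Leg 1: track=310.0°, groundspeed=96.7 kt
Leg 2: track=34.7°, groundspeed=81.7 kt
Leg 3: track=343.4°, groundspeed=85.2 kt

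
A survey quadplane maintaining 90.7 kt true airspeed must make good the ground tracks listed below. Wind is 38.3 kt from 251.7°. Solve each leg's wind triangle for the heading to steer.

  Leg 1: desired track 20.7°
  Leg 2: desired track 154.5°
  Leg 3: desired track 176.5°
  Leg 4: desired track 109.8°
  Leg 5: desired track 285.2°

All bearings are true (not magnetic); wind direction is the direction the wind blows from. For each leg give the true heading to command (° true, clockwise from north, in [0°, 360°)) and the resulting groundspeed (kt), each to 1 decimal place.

Leg 1: heading=1.5°, groundspeed=109.8 kt
Leg 2: heading=179.3°, groundspeed=87.2 kt
Leg 3: heading=200.6°, groundspeed=73.0 kt
Leg 4: heading=124.9°, groundspeed=117.7 kt
Leg 5: heading=271.7°, groundspeed=56.3 kt

Leg 1: desired track 20.7°; wind correction -19.2° → command heading 1.5°, groundspeed 109.8 kt
Leg 2: desired track 154.5°; wind correction +24.8° → command heading 179.3°, groundspeed 87.2 kt
Leg 3: desired track 176.5°; wind correction +24.1° → command heading 200.6°, groundspeed 73.0 kt
Leg 4: desired track 109.8°; wind correction +15.1° → command heading 124.9°, groundspeed 117.7 kt
Leg 5: desired track 285.2°; wind correction -13.5° → command heading 271.7°, groundspeed 56.3 kt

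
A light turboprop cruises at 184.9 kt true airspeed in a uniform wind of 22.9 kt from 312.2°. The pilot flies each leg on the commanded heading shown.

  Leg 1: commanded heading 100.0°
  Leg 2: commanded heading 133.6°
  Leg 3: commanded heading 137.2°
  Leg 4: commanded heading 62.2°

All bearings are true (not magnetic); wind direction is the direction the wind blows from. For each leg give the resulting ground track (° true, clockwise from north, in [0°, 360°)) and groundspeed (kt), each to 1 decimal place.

Leg 1: heading 100.0°; drift +3.4° → track 103.4°, groundspeed 204.6 kt
Leg 2: heading 133.6°; drift -0.2° → track 133.4°, groundspeed 207.8 kt
Leg 3: heading 137.2°; drift -0.6° → track 136.6°, groundspeed 207.7 kt
Leg 4: heading 62.2°; drift +6.4° → track 68.6°, groundspeed 193.9 kt

Leg 1: track=103.4°, groundspeed=204.6 kt
Leg 2: track=133.4°, groundspeed=207.8 kt
Leg 3: track=136.6°, groundspeed=207.7 kt
Leg 4: track=68.6°, groundspeed=193.9 kt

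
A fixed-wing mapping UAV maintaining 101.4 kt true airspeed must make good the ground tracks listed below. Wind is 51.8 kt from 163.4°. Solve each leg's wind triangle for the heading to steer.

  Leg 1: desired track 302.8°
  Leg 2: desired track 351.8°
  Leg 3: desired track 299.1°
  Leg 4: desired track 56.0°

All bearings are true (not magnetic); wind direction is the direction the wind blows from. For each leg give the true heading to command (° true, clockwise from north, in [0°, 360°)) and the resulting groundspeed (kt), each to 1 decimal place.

Leg 1: heading=283.4°, groundspeed=135.0 kt
Leg 2: heading=356.1°, groundspeed=152.4 kt
Leg 3: heading=278.2°, groundspeed=131.8 kt
Leg 4: heading=85.2°, groundspeed=104.0 kt

Leg 1: desired track 302.8°; wind correction -19.4° → command heading 283.4°, groundspeed 135.0 kt
Leg 2: desired track 351.8°; wind correction +4.3° → command heading 356.1°, groundspeed 152.4 kt
Leg 3: desired track 299.1°; wind correction -20.9° → command heading 278.2°, groundspeed 131.8 kt
Leg 4: desired track 56.0°; wind correction +29.2° → command heading 85.2°, groundspeed 104.0 kt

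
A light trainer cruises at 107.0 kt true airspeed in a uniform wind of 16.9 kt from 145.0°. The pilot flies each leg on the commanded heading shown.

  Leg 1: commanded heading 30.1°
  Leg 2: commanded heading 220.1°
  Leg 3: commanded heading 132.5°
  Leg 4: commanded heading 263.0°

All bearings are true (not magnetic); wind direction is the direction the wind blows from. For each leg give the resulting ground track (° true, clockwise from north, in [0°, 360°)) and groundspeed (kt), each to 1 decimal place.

Leg 1: track=22.4°, groundspeed=115.1 kt
Leg 2: track=229.1°, groundspeed=103.9 kt
Leg 3: track=130.2°, groundspeed=90.6 kt
Leg 4: track=270.4°, groundspeed=115.9 kt

Leg 1: heading 30.1°; drift -7.7° → track 22.4°, groundspeed 115.1 kt
Leg 2: heading 220.1°; drift +9.0° → track 229.1°, groundspeed 103.9 kt
Leg 3: heading 132.5°; drift -2.3° → track 130.2°, groundspeed 90.6 kt
Leg 4: heading 263.0°; drift +7.4° → track 270.4°, groundspeed 115.9 kt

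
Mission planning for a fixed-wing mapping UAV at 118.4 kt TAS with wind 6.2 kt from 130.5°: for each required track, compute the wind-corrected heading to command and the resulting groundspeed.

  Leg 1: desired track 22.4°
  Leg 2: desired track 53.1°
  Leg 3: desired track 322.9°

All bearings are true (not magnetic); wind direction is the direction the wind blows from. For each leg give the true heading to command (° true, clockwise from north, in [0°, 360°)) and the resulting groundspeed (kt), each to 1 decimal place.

Leg 1: desired track 22.4°; wind correction +2.9° → command heading 25.3°, groundspeed 120.2 kt
Leg 2: desired track 53.1°; wind correction +2.9° → command heading 56.0°, groundspeed 116.9 kt
Leg 3: desired track 322.9°; wind correction +0.6° → command heading 323.5°, groundspeed 124.4 kt

Leg 1: heading=25.3°, groundspeed=120.2 kt
Leg 2: heading=56.0°, groundspeed=116.9 kt
Leg 3: heading=323.5°, groundspeed=124.4 kt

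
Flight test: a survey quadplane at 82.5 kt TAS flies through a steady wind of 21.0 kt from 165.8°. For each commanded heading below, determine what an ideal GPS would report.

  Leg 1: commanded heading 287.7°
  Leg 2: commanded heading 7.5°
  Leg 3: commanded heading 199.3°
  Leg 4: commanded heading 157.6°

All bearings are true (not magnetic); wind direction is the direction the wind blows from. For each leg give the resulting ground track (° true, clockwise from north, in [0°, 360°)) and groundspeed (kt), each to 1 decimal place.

Leg 1: heading 287.7°; drift +10.8° → track 298.5°, groundspeed 95.3 kt
Leg 2: heading 7.5°; drift -4.4° → track 3.1°, groundspeed 102.3 kt
Leg 3: heading 199.3°; drift +10.1° → track 209.4°, groundspeed 66.0 kt
Leg 4: heading 157.6°; drift -2.8° → track 154.8°, groundspeed 61.8 kt

Leg 1: track=298.5°, groundspeed=95.3 kt
Leg 2: track=3.1°, groundspeed=102.3 kt
Leg 3: track=209.4°, groundspeed=66.0 kt
Leg 4: track=154.8°, groundspeed=61.8 kt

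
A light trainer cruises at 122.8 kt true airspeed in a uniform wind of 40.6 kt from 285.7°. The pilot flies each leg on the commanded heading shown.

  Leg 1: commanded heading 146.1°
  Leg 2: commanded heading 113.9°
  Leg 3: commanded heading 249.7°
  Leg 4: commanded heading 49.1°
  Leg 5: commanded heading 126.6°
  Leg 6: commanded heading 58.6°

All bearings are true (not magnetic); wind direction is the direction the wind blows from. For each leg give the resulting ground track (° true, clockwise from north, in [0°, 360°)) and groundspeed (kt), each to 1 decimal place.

Leg 1: heading 146.1°; drift -9.7° → track 136.4°, groundspeed 156.0 kt
Leg 2: heading 113.9°; drift -2.0° → track 111.9°, groundspeed 163.1 kt
Leg 3: heading 249.7°; drift -14.9° → track 234.8°, groundspeed 93.1 kt
Leg 4: heading 49.1°; drift +13.1° → track 62.2°, groundspeed 149.1 kt
Leg 5: heading 126.6°; drift -5.1° → track 121.5°, groundspeed 161.4 kt
Leg 6: heading 58.6°; drift +11.2° → track 69.8°, groundspeed 153.3 kt

Leg 1: track=136.4°, groundspeed=156.0 kt
Leg 2: track=111.9°, groundspeed=163.1 kt
Leg 3: track=234.8°, groundspeed=93.1 kt
Leg 4: track=62.2°, groundspeed=149.1 kt
Leg 5: track=121.5°, groundspeed=161.4 kt
Leg 6: track=69.8°, groundspeed=153.3 kt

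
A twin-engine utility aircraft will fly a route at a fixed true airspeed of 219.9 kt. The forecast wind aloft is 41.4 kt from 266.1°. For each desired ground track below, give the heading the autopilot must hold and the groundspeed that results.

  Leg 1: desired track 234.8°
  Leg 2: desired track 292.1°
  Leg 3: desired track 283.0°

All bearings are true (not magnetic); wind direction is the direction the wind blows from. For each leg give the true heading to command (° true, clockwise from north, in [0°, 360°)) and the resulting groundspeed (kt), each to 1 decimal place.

Leg 1: heading=240.4°, groundspeed=183.5 kt
Leg 2: heading=287.4°, groundspeed=181.9 kt
Leg 3: heading=279.9°, groundspeed=180.0 kt

Leg 1: desired track 234.8°; wind correction +5.6° → command heading 240.4°, groundspeed 183.5 kt
Leg 2: desired track 292.1°; wind correction -4.7° → command heading 287.4°, groundspeed 181.9 kt
Leg 3: desired track 283.0°; wind correction -3.1° → command heading 279.9°, groundspeed 180.0 kt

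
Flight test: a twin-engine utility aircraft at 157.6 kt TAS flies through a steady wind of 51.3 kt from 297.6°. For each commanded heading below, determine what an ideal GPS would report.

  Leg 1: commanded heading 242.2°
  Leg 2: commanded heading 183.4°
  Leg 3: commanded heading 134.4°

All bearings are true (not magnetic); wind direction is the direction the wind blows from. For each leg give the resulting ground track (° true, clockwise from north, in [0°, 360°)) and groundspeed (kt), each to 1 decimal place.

Leg 1: heading 242.2°; drift -18.2° → track 224.0°, groundspeed 135.2 kt
Leg 2: heading 183.4°; drift -14.7° → track 168.7°, groundspeed 184.7 kt
Leg 3: heading 134.4°; drift -4.1° → track 130.3°, groundspeed 207.2 kt

Leg 1: track=224.0°, groundspeed=135.2 kt
Leg 2: track=168.7°, groundspeed=184.7 kt
Leg 3: track=130.3°, groundspeed=207.2 kt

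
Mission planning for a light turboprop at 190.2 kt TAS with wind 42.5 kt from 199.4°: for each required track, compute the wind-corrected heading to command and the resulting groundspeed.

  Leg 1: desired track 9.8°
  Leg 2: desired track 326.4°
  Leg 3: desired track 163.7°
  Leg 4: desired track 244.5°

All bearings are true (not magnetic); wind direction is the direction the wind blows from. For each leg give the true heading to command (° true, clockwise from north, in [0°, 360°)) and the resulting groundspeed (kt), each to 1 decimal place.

Leg 1: heading=7.7°, groundspeed=232.0 kt
Leg 2: heading=316.1°, groundspeed=212.7 kt
Leg 3: heading=171.2°, groundspeed=154.1 kt
Leg 4: heading=235.4°, groundspeed=157.8 kt

Leg 1: desired track 9.8°; wind correction -2.1° → command heading 7.7°, groundspeed 232.0 kt
Leg 2: desired track 326.4°; wind correction -10.3° → command heading 316.1°, groundspeed 212.7 kt
Leg 3: desired track 163.7°; wind correction +7.5° → command heading 171.2°, groundspeed 154.1 kt
Leg 4: desired track 244.5°; wind correction -9.1° → command heading 235.4°, groundspeed 157.8 kt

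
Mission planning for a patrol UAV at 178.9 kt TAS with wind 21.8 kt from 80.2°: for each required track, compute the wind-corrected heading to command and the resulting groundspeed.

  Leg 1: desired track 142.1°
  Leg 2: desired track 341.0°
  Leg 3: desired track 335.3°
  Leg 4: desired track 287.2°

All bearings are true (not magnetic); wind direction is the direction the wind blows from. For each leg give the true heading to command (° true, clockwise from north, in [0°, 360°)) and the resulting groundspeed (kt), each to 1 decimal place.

Leg 1: desired track 142.1°; wind correction -6.2° → command heading 135.9°, groundspeed 167.6 kt
Leg 2: desired track 341.0°; wind correction +6.9° → command heading 347.9°, groundspeed 181.1 kt
Leg 3: desired track 335.3°; wind correction +6.8° → command heading 342.1°, groundspeed 183.3 kt
Leg 4: desired track 287.2°; wind correction +3.2° → command heading 290.4°, groundspeed 198.0 kt

Leg 1: heading=135.9°, groundspeed=167.6 kt
Leg 2: heading=347.9°, groundspeed=181.1 kt
Leg 3: heading=342.1°, groundspeed=183.3 kt
Leg 4: heading=290.4°, groundspeed=198.0 kt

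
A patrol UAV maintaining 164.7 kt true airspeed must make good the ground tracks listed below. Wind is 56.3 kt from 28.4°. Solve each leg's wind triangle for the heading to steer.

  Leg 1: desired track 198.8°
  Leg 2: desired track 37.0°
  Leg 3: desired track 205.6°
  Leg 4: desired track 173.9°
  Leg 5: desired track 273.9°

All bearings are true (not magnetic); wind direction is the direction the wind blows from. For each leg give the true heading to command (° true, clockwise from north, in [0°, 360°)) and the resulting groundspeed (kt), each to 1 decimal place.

Leg 1: desired track 198.8°; wind correction -3.3° → command heading 195.5°, groundspeed 219.9 kt
Leg 2: desired track 37.0°; wind correction -2.9° → command heading 34.1°, groundspeed 108.8 kt
Leg 3: desired track 205.6°; wind correction -1.0° → command heading 204.6°, groundspeed 220.9 kt
Leg 4: desired track 173.9°; wind correction -11.2° → command heading 162.7°, groundspeed 208.0 kt
Leg 5: desired track 273.9°; wind correction +18.1° → command heading 292.0°, groundspeed 179.9 kt

Leg 1: heading=195.5°, groundspeed=219.9 kt
Leg 2: heading=34.1°, groundspeed=108.8 kt
Leg 3: heading=204.6°, groundspeed=220.9 kt
Leg 4: heading=162.7°, groundspeed=208.0 kt
Leg 5: heading=292.0°, groundspeed=179.9 kt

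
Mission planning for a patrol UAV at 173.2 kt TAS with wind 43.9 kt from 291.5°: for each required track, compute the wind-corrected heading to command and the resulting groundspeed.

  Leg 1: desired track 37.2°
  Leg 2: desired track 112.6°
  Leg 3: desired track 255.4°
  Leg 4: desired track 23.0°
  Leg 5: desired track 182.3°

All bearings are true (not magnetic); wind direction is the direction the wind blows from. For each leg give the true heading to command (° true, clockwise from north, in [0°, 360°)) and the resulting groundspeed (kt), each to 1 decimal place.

Leg 1: desired track 37.2°; wind correction -14.1° → command heading 23.1°, groundspeed 179.8 kt
Leg 2: desired track 112.6°; wind correction +0.3° → command heading 112.9°, groundspeed 217.1 kt
Leg 3: desired track 255.4°; wind correction +8.6° → command heading 264.0°, groundspeed 135.8 kt
Leg 4: desired track 23.0°; wind correction -14.7° → command heading 8.3°, groundspeed 168.7 kt
Leg 5: desired track 182.3°; wind correction +13.8° → command heading 196.1°, groundspeed 182.6 kt

Leg 1: heading=23.1°, groundspeed=179.8 kt
Leg 2: heading=112.9°, groundspeed=217.1 kt
Leg 3: heading=264.0°, groundspeed=135.8 kt
Leg 4: heading=8.3°, groundspeed=168.7 kt
Leg 5: heading=196.1°, groundspeed=182.6 kt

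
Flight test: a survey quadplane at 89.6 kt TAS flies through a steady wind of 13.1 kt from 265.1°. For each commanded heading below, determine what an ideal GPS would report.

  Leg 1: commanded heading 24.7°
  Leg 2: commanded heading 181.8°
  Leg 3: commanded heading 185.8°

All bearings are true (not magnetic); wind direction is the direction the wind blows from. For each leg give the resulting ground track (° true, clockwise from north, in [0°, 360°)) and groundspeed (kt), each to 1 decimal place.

Leg 1: track=31.5°, groundspeed=96.7 kt
Leg 2: track=173.4°, groundspeed=89.0 kt
Leg 3: track=177.4°, groundspeed=88.1 kt

Leg 1: heading 24.7°; drift +6.8° → track 31.5°, groundspeed 96.7 kt
Leg 2: heading 181.8°; drift -8.4° → track 173.4°, groundspeed 89.0 kt
Leg 3: heading 185.8°; drift -8.4° → track 177.4°, groundspeed 88.1 kt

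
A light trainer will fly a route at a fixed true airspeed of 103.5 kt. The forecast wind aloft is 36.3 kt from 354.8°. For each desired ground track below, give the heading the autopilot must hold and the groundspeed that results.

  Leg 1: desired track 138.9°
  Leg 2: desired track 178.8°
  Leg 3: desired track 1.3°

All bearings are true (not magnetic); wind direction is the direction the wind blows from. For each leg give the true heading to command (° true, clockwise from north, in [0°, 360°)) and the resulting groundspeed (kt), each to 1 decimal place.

Leg 1: heading=127.0°, groundspeed=130.7 kt
Leg 2: heading=180.2°, groundspeed=139.7 kt
Leg 3: heading=359.0°, groundspeed=67.4 kt

Leg 1: desired track 138.9°; wind correction -11.9° → command heading 127.0°, groundspeed 130.7 kt
Leg 2: desired track 178.8°; wind correction +1.4° → command heading 180.2°, groundspeed 139.7 kt
Leg 3: desired track 1.3°; wind correction -2.3° → command heading 359.0°, groundspeed 67.4 kt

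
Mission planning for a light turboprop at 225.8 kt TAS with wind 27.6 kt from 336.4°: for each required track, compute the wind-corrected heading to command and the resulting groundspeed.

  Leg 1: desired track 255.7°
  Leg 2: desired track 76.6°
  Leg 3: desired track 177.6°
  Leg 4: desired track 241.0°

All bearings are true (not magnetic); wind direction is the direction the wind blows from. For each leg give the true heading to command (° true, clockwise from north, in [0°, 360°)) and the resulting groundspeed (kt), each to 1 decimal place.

Leg 1: heading=262.6°, groundspeed=219.7 kt
Leg 2: heading=69.7°, groundspeed=229.0 kt
Leg 3: heading=180.1°, groundspeed=251.3 kt
Leg 4: heading=248.0°, groundspeed=226.7 kt

Leg 1: desired track 255.7°; wind correction +6.9° → command heading 262.6°, groundspeed 219.7 kt
Leg 2: desired track 76.6°; wind correction -6.9° → command heading 69.7°, groundspeed 229.0 kt
Leg 3: desired track 177.6°; wind correction +2.5° → command heading 180.1°, groundspeed 251.3 kt
Leg 4: desired track 241.0°; wind correction +7.0° → command heading 248.0°, groundspeed 226.7 kt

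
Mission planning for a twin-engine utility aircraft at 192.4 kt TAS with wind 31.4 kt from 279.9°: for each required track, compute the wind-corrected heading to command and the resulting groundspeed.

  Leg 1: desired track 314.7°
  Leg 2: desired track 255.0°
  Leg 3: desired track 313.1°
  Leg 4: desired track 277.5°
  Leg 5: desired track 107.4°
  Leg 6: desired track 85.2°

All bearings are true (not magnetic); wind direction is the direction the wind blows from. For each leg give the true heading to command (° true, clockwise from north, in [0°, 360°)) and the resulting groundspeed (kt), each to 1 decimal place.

Leg 1: desired track 314.7°; wind correction -5.3° → command heading 309.4°, groundspeed 165.8 kt
Leg 2: desired track 255.0°; wind correction +3.9° → command heading 258.9°, groundspeed 163.5 kt
Leg 3: desired track 313.1°; wind correction -5.1° → command heading 308.0°, groundspeed 165.4 kt
Leg 4: desired track 277.5°; wind correction +0.4° → command heading 277.9°, groundspeed 161.0 kt
Leg 5: desired track 107.4°; wind correction +1.2° → command heading 108.6°, groundspeed 223.5 kt
Leg 6: desired track 85.2°; wind correction -2.4° → command heading 82.8°, groundspeed 222.6 kt

Leg 1: heading=309.4°, groundspeed=165.8 kt
Leg 2: heading=258.9°, groundspeed=163.5 kt
Leg 3: heading=308.0°, groundspeed=165.4 kt
Leg 4: heading=277.9°, groundspeed=161.0 kt
Leg 5: heading=108.6°, groundspeed=223.5 kt
Leg 6: heading=82.8°, groundspeed=222.6 kt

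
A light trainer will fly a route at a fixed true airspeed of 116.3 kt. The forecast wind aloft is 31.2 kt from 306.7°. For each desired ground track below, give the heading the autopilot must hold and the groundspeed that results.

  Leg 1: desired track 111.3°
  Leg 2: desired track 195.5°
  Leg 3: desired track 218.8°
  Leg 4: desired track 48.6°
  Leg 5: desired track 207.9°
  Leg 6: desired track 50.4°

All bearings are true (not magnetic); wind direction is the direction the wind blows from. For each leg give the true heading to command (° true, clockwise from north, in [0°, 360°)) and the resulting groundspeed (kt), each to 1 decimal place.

Leg 1: heading=107.2°, groundspeed=146.1 kt
Leg 2: heading=210.0°, groundspeed=123.9 kt
Leg 3: heading=234.4°, groundspeed=110.9 kt
Leg 4: heading=33.4°, groundspeed=118.7 kt
Leg 5: heading=223.3°, groundspeed=116.9 kt
Leg 6: heading=35.3°, groundspeed=119.7 kt

Leg 1: desired track 111.3°; wind correction -4.1° → command heading 107.2°, groundspeed 146.1 kt
Leg 2: desired track 195.5°; wind correction +14.5° → command heading 210.0°, groundspeed 123.9 kt
Leg 3: desired track 218.8°; wind correction +15.6° → command heading 234.4°, groundspeed 110.9 kt
Leg 4: desired track 48.6°; wind correction -15.2° → command heading 33.4°, groundspeed 118.7 kt
Leg 5: desired track 207.9°; wind correction +15.4° → command heading 223.3°, groundspeed 116.9 kt
Leg 6: desired track 50.4°; wind correction -15.1° → command heading 35.3°, groundspeed 119.7 kt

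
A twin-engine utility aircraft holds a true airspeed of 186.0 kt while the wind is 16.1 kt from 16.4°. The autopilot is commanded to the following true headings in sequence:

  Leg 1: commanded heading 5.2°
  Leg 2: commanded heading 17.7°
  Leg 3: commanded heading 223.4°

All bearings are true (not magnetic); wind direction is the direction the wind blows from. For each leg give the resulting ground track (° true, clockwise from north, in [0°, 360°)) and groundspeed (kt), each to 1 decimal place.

Leg 1: track=4.1°, groundspeed=170.2 kt
Leg 2: track=17.8°, groundspeed=169.9 kt
Leg 3: track=221.3°, groundspeed=200.5 kt

Leg 1: heading 5.2°; drift -1.1° → track 4.1°, groundspeed 170.2 kt
Leg 2: heading 17.7°; drift +0.1° → track 17.8°, groundspeed 169.9 kt
Leg 3: heading 223.4°; drift -2.1° → track 221.3°, groundspeed 200.5 kt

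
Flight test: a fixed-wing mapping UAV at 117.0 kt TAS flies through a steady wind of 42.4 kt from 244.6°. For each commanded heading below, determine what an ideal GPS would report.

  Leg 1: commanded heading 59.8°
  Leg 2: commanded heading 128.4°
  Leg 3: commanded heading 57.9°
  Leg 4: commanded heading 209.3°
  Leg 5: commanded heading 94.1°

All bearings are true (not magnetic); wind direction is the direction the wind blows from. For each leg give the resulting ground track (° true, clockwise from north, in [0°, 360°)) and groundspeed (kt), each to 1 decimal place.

Leg 1: track=61.1°, groundspeed=159.3 kt
Leg 2: track=112.7°, groundspeed=141.0 kt
Leg 3: track=59.7°, groundspeed=159.2 kt
Leg 4: track=192.7°, groundspeed=86.0 kt
Leg 5: track=86.4°, groundspeed=155.3 kt

Leg 1: heading 59.8°; drift +1.3° → track 61.1°, groundspeed 159.3 kt
Leg 2: heading 128.4°; drift -15.7° → track 112.7°, groundspeed 141.0 kt
Leg 3: heading 57.9°; drift +1.8° → track 59.7°, groundspeed 159.2 kt
Leg 4: heading 209.3°; drift -16.6° → track 192.7°, groundspeed 86.0 kt
Leg 5: heading 94.1°; drift -7.7° → track 86.4°, groundspeed 155.3 kt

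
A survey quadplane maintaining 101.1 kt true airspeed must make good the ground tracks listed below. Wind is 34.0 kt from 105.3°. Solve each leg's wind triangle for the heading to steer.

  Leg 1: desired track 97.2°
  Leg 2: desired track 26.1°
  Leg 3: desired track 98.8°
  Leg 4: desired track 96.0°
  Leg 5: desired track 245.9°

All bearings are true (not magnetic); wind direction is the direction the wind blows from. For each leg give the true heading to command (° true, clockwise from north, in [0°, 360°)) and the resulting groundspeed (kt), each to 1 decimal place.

Leg 1: heading=99.9°, groundspeed=67.3 kt
Leg 2: heading=45.4°, groundspeed=89.1 kt
Leg 3: heading=101.0°, groundspeed=67.2 kt
Leg 4: heading=99.1°, groundspeed=67.4 kt
Leg 5: heading=233.6°, groundspeed=125.0 kt

Leg 1: desired track 97.2°; wind correction +2.7° → command heading 99.9°, groundspeed 67.3 kt
Leg 2: desired track 26.1°; wind correction +19.3° → command heading 45.4°, groundspeed 89.1 kt
Leg 3: desired track 98.8°; wind correction +2.2° → command heading 101.0°, groundspeed 67.2 kt
Leg 4: desired track 96.0°; wind correction +3.1° → command heading 99.1°, groundspeed 67.4 kt
Leg 5: desired track 245.9°; wind correction -12.3° → command heading 233.6°, groundspeed 125.0 kt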